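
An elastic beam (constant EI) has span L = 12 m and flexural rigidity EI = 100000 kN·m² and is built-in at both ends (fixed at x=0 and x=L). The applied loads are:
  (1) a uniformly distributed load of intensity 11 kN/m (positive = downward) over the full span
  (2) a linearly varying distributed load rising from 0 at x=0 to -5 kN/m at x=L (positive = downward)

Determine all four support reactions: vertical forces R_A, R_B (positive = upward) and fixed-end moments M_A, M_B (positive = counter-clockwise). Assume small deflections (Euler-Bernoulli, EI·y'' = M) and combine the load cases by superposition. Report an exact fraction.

R_A = 57 kN, M_A = 108 kN·m, R_B = 45 kN, M_B = -96 kN·m

Load 1 — uniform load w=11 kN/m over full span:
  R_A = wL/2 = 11·12/2 = 66 kN
  M_A = wL²/12 = 11·12²/12 = 132 kN·m
  R_B = wL/2 = 11·12/2 = 66 kN
  M_B = -wL²/12 = -11·12²/12 = -132 kN·m
Load 2 — triangular load w₀=-5 kN/m (0→w₀ over full span):
  R_A = 3w₀L/20 = 3·(-5)·12/20 = -9 kN
  M_A = w₀L²/30 = (-5)·12²/30 = -24 kN·m
  R_B = 7w₀L/20 = 7·(-5)·12/20 = -21 kN
  M_B = -w₀L²/20 = -(-5)·12²/20 = 36 kN·m
Superposition: R_A = 57 kN, M_A = 108 kN·m, R_B = 45 kN, M_B = -96 kN·m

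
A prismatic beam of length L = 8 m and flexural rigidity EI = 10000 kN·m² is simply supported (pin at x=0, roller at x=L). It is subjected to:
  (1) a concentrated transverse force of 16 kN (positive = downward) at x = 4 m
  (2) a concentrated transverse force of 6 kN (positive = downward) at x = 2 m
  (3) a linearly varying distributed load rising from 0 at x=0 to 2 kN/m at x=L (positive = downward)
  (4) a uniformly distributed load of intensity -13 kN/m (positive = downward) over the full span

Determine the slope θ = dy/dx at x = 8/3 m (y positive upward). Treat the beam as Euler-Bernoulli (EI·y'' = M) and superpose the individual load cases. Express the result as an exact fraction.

θ(8/3) = 98033/12150000 rad

Load 1 — point force P=16 kN at a=4 m (b=L-a=4):
  θ_1 = -Pb(L²-b²-3x²)/(6LEI)  [x≤a] = -16·4·(8²-4²-3·(8/3)²)/(6·8·10000) = -4/1125 rad
Load 2 — point force P=6 kN at a=2 m (b=L-a=6):
  θ_2 = -Pa(2L²-6Lx+3x²+a²)/(6LEI)  [x>a] = -6·2·(2·8²-6·8·(8/3)+3·(8/3)²+2²)/(6·8·10000) = -19/30000 rad
Load 3 — triangular load w₀=2 kN/m (0→w₀ over full span):
  θ_3 = -w₀(7L⁴-30L²x²+15x⁴)/(360LEI) = -2·(7·8⁴-30·8²·(8/3)²+15·(8/3)⁴)/(360·8·10000) = -832/759375 rad
Load 4 — uniform load w=-13 kN/m over full span:
  θ_4 = -w(L³-6Lx²+4x³)/(24EI) = -(-13)·(8³-6·8·(8/3)²+4·(8/3)³)/(24·10000) = 676/50625 rad
Superposition: θ = Σ θ_i = 98033/12150000 rad ≈ 0.008069 rad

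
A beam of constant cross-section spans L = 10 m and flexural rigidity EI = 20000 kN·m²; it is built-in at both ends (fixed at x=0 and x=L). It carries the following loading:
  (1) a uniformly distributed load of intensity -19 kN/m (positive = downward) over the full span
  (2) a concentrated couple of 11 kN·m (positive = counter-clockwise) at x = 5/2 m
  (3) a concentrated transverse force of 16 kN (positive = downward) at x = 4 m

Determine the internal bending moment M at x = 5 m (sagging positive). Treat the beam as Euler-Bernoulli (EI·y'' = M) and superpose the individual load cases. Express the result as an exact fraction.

M(5) = -4147/60 kN·m

Load 1 — uniform load w=-19 kN/m over full span:
  M_1 = wLx/2 - wL²/12 - wx²/2 = (-19)·10·5/2 - (-19)·10²/12 - (-19)·5²/2 = -475/6 kN·m
Load 2 — applied couple M₀=11 kN·m at a=5/2 m (b=L-a=15/2):
  M_2 = R_Ax - M_A - M₀  [x>a] with R_A=99/80, M_A=-33/16 = (99/80)·5 - (-33/16) - 11 = -11/4 kN·m
Load 3 — point force P=16 kN at a=4 m (b=L-a=6):
  M_3 = Pa²(a+3b)(L-x)/L³ - Pa²b/L²  [x>a] = 16·4²·(4+3·6)·(10-5)/10³ - 16·4²·6/10² = 64/5 kN·m
Superposition: M = Σ M_i = -4147/60 kN·m ≈ -69.116667 kN·m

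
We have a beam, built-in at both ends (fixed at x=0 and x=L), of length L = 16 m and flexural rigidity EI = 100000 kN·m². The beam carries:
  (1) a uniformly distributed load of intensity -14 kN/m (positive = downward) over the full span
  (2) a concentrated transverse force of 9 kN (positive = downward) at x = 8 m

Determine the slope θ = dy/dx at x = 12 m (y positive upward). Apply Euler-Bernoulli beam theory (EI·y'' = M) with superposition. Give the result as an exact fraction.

θ(12) = -103/25000 rad

Load 1 — uniform load w=-14 kN/m over full span:
  θ_1 = -wx(L-x)(L-2x)/(12EI) = -(-14)·12·(16-12)·(16-2·12)/(12·100000) = -14/3125 rad
Load 2 — point force P=9 kN at a=8 m (b=L-a=8):
  θ_2 = Pa²(L-x)(2bL-(3b+a)(L-x))/(2L³EI)  [x>a] = 9·8²·(16-12)·(2·8·16-(3·8+8)·(16-12))/(2·16³·100000) = 9/25000 rad
Superposition: θ = Σ θ_i = -103/25000 rad ≈ -0.004120 rad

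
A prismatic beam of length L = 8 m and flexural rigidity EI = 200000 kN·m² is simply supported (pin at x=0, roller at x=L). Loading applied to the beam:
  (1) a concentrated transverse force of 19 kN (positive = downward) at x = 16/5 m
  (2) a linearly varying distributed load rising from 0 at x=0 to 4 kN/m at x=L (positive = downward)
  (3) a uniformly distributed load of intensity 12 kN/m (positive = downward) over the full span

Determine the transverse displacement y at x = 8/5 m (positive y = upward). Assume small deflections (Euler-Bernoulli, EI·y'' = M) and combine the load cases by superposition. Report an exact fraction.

y(8/5) = -407932/146484375 m

Load 1 — point force P=19 kN at a=16/5 m (b=L-a=24/5):
  y_1 = -Pbx(L²-b²-x²)/(6LEI)  [x≤a] = -19·(24/5)·(8/5)·(8²-(24/5)²-(8/5)²)/(6·8·200000) = -228/390625 m
Load 2 — triangular load w₀=4 kN/m (0→w₀ over full span):
  y_2 = -w₀x(7L⁴-10L²x²+3x⁴)/(360LEI) = -4·(8/5)·(7·8⁴-10·8²·(8/5)²+3·(8/5)⁴)/(360·8·200000) = -44032/146484375 m
Load 3 — uniform load w=12 kN/m over full span:
  y_3 = -wx(L³-2Lx²+x³)/(24EI) = -12·(8/5)·(8³-2·8·(8/5)²+(8/5)³)/(24·200000) = -3712/1953125 m
Superposition: y = Σ y_i = -407932/146484375 m ≈ -0.002785 m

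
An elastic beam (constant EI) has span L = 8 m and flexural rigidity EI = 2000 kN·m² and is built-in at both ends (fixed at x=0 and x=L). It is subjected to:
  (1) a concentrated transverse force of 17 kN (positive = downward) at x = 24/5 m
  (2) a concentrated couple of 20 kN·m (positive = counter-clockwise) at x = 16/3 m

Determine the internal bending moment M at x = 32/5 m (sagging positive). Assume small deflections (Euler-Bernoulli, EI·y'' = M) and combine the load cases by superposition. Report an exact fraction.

Load 1 — point force P=17 kN at a=24/5 m (b=L-a=16/5):
  M_1 = Pa²(a+3b)(L-x)/L³ - Pa²b/L²  [x>a] = 17·(24/5)²·((24/5)+3·(16/5))·(8-(32/5))/8³ - 17·(24/5)²·(16/5)/8² = -1224/625 kN·m
Load 2 — applied couple M₀=20 kN·m at a=16/3 m (b=L-a=8/3):
  M_2 = R_Ax - M_A - M₀  [x>a] with R_A=10/3, M_A=20/3 = (10/3)·(32/5) - (20/3) - 20 = -16/3 kN·m
Superposition: M = Σ M_i = -13672/1875 kN·m ≈ -7.291733 kN·m

M(32/5) = -13672/1875 kN·m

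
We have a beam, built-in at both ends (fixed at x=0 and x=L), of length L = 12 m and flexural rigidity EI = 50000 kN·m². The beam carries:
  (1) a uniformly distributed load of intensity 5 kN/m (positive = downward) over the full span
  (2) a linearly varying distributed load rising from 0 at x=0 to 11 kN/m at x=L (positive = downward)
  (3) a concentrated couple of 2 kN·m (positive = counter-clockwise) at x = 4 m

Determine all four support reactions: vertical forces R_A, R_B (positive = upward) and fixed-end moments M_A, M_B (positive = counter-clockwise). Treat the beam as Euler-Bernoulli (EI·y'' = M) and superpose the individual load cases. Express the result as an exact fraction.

Load 1 — uniform load w=5 kN/m over full span:
  R_A = wL/2 = 5·12/2 = 30 kN
  M_A = wL²/12 = 5·12²/12 = 60 kN·m
  R_B = wL/2 = 5·12/2 = 30 kN
  M_B = -wL²/12 = -5·12²/12 = -60 kN·m
Load 2 — triangular load w₀=11 kN/m (0→w₀ over full span):
  R_A = 3w₀L/20 = 3·11·12/20 = 99/5 kN
  M_A = w₀L²/30 = 11·12²/30 = 264/5 kN·m
  R_B = 7w₀L/20 = 7·11·12/20 = 231/5 kN
  M_B = -w₀L²/20 = -11·12²/20 = -396/5 kN·m
Load 3 — applied couple M₀=2 kN·m at a=4 m (b=L-a=8):
  R_A = 6M₀ab/L³ = 6·2·4·8/12³ = 2/9 kN
  M_A = M₀b(2a-b)/L² = 2·8·(2·4-8)/12² = 0 kN·m
  R_B = -6M₀ab/L³ = -6·2·4·8/12³ = -2/9 kN
  M_B = M₀a(2b-a)/L² = 2·4·(2·8-4)/12² = 2/3 kN·m
Superposition: R_A = 2251/45 kN, M_A = 564/5 kN·m, R_B = 3419/45 kN, M_B = -2078/15 kN·m

R_A = 2251/45 kN, M_A = 564/5 kN·m, R_B = 3419/45 kN, M_B = -2078/15 kN·m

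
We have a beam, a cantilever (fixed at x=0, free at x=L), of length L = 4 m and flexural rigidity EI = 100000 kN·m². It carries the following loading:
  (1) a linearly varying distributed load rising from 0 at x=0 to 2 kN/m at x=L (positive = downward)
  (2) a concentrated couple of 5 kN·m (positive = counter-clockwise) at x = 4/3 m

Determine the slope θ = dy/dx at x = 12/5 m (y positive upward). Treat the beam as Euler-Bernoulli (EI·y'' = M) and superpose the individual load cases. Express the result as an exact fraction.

θ(12/5) = -3799/46875000 rad

Load 1 — triangular load w₀=2 kN/m (0→w₀ over full span):
  θ_1 = (w₀Lx²/4-w₀L²x/3-w₀x⁴/(24L))/EI = (2·4·(12/5)²/4-2·4²·(12/5)/3-2·(12/5)⁴/(24·4))/100000 = -577/3906250 rad
Load 2 — applied couple M₀=5 kN·m at a=4/3 m (b=L-a=8/3):
  θ_2 = M₀a/EI  [x>a] = 5·(4/3)/100000 = 1/15000 rad
Superposition: θ = Σ θ_i = -3799/46875000 rad ≈ -0.000081 rad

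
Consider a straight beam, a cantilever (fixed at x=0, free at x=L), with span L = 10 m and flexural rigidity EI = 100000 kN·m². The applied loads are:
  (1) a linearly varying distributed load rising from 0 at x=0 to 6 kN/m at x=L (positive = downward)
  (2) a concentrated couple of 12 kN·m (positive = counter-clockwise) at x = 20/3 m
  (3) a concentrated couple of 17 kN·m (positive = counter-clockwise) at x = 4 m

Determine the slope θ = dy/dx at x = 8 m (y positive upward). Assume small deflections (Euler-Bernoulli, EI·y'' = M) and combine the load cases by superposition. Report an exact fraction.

θ(8) = -743/125000 rad

Load 1 — triangular load w₀=6 kN/m (0→w₀ over full span):
  θ_1 = (w₀Lx²/4-w₀L²x/3-w₀x⁴/(24L))/EI = (6·10·8²/4-6·10²·8/3-6·8⁴/(24·10))/100000 = -116/15625 rad
Load 2 — applied couple M₀=12 kN·m at a=20/3 m (b=L-a=10/3):
  θ_2 = M₀a/EI  [x>a] = 12·(20/3)/100000 = 1/1250 rad
Load 3 — applied couple M₀=17 kN·m at a=4 m (b=L-a=6):
  θ_3 = M₀a/EI  [x>a] = 17·4/100000 = 17/25000 rad
Superposition: θ = Σ θ_i = -743/125000 rad ≈ -0.005944 rad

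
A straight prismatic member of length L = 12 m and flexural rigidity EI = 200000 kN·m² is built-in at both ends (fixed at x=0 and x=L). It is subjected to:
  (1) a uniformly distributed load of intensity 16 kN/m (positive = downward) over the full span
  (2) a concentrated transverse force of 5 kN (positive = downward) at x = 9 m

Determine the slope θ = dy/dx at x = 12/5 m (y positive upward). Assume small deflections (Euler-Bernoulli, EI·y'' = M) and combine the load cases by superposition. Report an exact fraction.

Load 1 — uniform load w=16 kN/m over full span:
  θ_1 = -wx(L-x)(L-2x)/(12EI) = -16·(12/5)·(12-(12/5))·(12-2·(12/5))/(12·200000) = -432/390625 rad
Load 2 — point force P=5 kN at a=9 m (b=L-a=3):
  θ_2 = -Pb²x(2aL-(3a+b)x)/(2L³EI)  [x≤a] = -5·3²·(12/5)·(2·9·12-(3·9+3)·(12/5))/(2·12³·200000) = -9/400000 rad
Superposition: θ = Σ θ_i = -56421/50000000 rad ≈ -0.001128 rad

θ(12/5) = -56421/50000000 rad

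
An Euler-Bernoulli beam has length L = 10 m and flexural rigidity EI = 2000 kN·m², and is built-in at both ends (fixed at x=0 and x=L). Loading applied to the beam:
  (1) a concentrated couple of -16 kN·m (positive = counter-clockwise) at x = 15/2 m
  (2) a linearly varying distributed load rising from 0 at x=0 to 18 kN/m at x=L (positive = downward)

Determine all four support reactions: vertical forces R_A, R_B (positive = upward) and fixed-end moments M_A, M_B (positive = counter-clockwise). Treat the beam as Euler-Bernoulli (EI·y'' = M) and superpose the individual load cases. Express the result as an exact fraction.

Load 1 — applied couple M₀=-16 kN·m at a=15/2 m (b=L-a=5/2):
  R_A = 6M₀ab/L³ = 6·(-16)·(15/2)·(5/2)/10³ = -9/5 kN
  M_A = M₀b(2a-b)/L² = (-16)·(5/2)·(2·(15/2)-(5/2))/10² = -5 kN·m
  R_B = -6M₀ab/L³ = -6·(-16)·(15/2)·(5/2)/10³ = 9/5 kN
  M_B = M₀a(2b-a)/L² = (-16)·(15/2)·(2·(5/2)-(15/2))/10² = 3 kN·m
Load 2 — triangular load w₀=18 kN/m (0→w₀ over full span):
  R_A = 3w₀L/20 = 3·18·10/20 = 27 kN
  M_A = w₀L²/30 = 18·10²/30 = 60 kN·m
  R_B = 7w₀L/20 = 7·18·10/20 = 63 kN
  M_B = -w₀L²/20 = -18·10²/20 = -90 kN·m
Superposition: R_A = 126/5 kN, M_A = 55 kN·m, R_B = 324/5 kN, M_B = -87 kN·m

R_A = 126/5 kN, M_A = 55 kN·m, R_B = 324/5 kN, M_B = -87 kN·m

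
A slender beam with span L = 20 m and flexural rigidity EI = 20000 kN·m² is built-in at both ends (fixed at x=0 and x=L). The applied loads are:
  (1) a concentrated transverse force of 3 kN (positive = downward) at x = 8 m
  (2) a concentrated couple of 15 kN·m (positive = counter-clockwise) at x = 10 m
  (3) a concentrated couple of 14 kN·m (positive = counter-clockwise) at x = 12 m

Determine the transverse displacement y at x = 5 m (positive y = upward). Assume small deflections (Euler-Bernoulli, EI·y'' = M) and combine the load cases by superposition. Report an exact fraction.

y(5) = -403/64000 m

Load 1 — point force P=3 kN at a=8 m (b=L-a=12):
  y_1 = -Pb²x²(3aL-(3a+b)x)/(6L³EI)  [x≤a] = -3·12²·5²·(3·8·20-(3·8+12)·5)/(6·20³·20000) = -27/8000 m
Load 2 — applied couple M₀=15 kN·m at a=10 m (b=L-a=10):
  y_2 = (R_Ax³/6 - M_Ax²/2)/EI  [x≤a] with R_A=9/8, M_A=15/4 = ((9/8)·5³/6 - (15/4)·5²/2)/20000 = -3/2560 m
Load 3 — applied couple M₀=14 kN·m at a=12 m (b=L-a=8):
  y_3 = (R_Ax³/6 - M_Ax²/2)/EI  [x≤a] with R_A=126/125, M_A=112/25 = ((126/125)·5³/6 - (112/25)·5²/2)/20000 = -7/4000 m
Superposition: y = Σ y_i = -403/64000 m ≈ -0.006297 m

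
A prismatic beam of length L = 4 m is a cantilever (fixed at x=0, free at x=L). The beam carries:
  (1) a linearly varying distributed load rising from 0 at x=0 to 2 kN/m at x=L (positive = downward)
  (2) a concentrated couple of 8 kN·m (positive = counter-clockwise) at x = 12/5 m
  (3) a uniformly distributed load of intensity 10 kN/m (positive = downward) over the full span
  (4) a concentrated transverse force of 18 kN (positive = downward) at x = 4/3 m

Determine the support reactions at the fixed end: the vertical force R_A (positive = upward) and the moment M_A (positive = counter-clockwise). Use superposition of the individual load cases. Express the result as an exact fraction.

Load 1 — triangular load w₀=2 kN/m (0→w₀ over full span):
  R_A = w₀L/2 = 2·4/2 = 4 kN
  M_A = w₀L²/3 = 2·4²/3 = 32/3 kN·m
Load 2 — applied couple M₀=8 kN·m at a=12/5 m (b=L-a=8/5):
  R_A = 0 kN
  M_A = -M₀ = -8 kN·m
Load 3 — uniform load w=10 kN/m over full span:
  R_A = wL = 10·4 = 40 kN
  M_A = wL²/2 = 10·4²/2 = 80 kN·m
Load 4 — point force P=18 kN at a=4/3 m (b=L-a=8/3):
  R_A = P = 18 kN
  M_A = Pa = 18·(4/3) = 24 kN·m
Superposition: R_A = 62 kN, M_A = 320/3 kN·m

R_A = 62 kN, M_A = 320/3 kN·m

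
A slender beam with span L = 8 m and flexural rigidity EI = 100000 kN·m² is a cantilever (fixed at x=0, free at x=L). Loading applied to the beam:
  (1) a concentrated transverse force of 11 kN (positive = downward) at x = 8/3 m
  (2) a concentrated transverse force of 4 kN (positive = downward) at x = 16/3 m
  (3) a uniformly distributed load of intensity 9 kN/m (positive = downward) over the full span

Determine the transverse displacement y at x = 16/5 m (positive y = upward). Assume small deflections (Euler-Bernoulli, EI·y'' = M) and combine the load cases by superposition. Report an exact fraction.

Load 1 — point force P=11 kN at a=8/3 m (b=L-a=16/3):
  y_1 = -Pa²(3x-a)/(6EI)  [x>a] = -11·(8/3)²·(3·(16/5)-(8/3))/(6·100000) = -1144/1265625 m
Load 2 — point force P=4 kN at a=16/3 m (b=L-a=8/3):
  y_2 = -Px²(3a-x)/(6EI)  [x≤a] = -4·(16/5)²·(3·(16/3)-(16/5))/(6·100000) = -1024/1171875 m
Load 3 — uniform load w=9 kN/m over full span:
  y_3 = -wx²(x²-4Lx+6L²)/(24EI) = -9·(16/5)²·((16/5)²-4·8·(16/5)+6·8²)/(24·100000) = -21888/1953125 m
Superposition: y = Σ y_i = -2054168/158203125 m ≈ -0.012984 m

y(16/5) = -2054168/158203125 m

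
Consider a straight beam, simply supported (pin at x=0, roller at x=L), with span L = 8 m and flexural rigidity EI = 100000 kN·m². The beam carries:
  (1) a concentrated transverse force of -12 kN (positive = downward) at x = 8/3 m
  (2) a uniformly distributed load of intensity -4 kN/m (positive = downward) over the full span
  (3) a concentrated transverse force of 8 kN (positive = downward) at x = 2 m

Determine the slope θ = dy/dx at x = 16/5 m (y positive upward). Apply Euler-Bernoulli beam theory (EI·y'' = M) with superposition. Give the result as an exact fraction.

θ(16/5) = 25627/84375000 rad

Load 1 — point force P=-12 kN at a=8/3 m (b=L-a=16/3):
  θ_1 = -Pa(2L²-6Lx+3x²+a²)/(6LEI)  [x>a] = -(-12)·(8/3)·(2·8²-6·8·(16/5)+3·(16/5)²+(8/3)²)/(6·8·100000) = 172/2109375 rad
Load 2 — uniform load w=-4 kN/m over full span:
  θ_2 = -w(L³-6Lx²+4x³)/(24EI) = -(-4)·(8³-6·8·(16/5)²+4·(16/5)³)/(24·100000) = 296/1171875 rad
Load 3 — point force P=8 kN at a=2 m (b=L-a=6):
  θ_3 = -Pa(2L²-6Lx+3x²+a²)/(6LEI)  [x>a] = -8·2·(2·8²-6·8·(16/5)+3·(16/5)²+2²)/(6·8·100000) = -19/625000 rad
Superposition: θ = Σ θ_i = 25627/84375000 rad ≈ 0.000304 rad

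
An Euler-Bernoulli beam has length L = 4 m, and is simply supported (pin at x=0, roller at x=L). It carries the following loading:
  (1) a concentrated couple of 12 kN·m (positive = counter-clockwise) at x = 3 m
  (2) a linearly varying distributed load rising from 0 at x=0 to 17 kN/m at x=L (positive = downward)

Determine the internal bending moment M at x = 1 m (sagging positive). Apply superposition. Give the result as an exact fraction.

Load 1 — applied couple M₀=12 kN·m at a=3 m (b=L-a=1):
  M_1 = M₀x/L  [x≤a] = 12·1/4 = 3 kN·m
Load 2 — triangular load w₀=17 kN/m (0→w₀ over full span):
  M_2 = w₀Lx/6 - w₀x³/(6L) = 17·4·1/6 - 17·1³/(6·4) = 85/8 kN·m
Superposition: M = Σ M_i = 109/8 kN·m ≈ 13.625000 kN·m

M(1) = 109/8 kN·m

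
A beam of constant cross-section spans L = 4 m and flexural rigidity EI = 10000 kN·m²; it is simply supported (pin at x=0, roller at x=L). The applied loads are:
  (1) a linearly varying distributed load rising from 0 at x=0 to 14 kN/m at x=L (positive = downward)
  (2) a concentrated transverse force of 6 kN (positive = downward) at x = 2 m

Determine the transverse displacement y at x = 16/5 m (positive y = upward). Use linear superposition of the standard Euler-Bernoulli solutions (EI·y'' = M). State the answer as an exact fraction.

Load 1 — triangular load w₀=14 kN/m (0→w₀ over full span):
  y_1 = -w₀x(7L⁴-10L²x²+3x⁴)/(360LEI) = -14·(16/5)·(7·4⁴-10·4²·(16/5)²+3·(16/5)⁴)/(360·4·10000) = -14224/9765625 m
Load 2 — point force P=6 kN at a=2 m (b=L-a=2):
  y_2 = -Pa(L-x)(2Lx-a²-x²)/(6LEI)  [x>a] = -6·2·(4-(16/5))·(2·4·(16/5)-2²-(16/5)²)/(6·4·10000) = -71/156250 m
Superposition: y = Σ y_i = -37323/19531250 m ≈ -0.001911 m

y(16/5) = -37323/19531250 m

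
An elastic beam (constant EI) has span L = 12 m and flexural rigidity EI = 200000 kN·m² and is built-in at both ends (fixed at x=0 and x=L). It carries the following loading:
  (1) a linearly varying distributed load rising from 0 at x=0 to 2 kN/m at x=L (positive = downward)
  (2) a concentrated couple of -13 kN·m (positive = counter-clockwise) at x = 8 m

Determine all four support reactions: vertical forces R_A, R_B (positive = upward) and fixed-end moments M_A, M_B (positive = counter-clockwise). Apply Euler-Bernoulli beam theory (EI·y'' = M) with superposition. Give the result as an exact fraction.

Load 1 — triangular load w₀=2 kN/m (0→w₀ over full span):
  R_A = 3w₀L/20 = 3·2·12/20 = 18/5 kN
  M_A = w₀L²/30 = 2·12²/30 = 48/5 kN·m
  R_B = 7w₀L/20 = 7·2·12/20 = 42/5 kN
  M_B = -w₀L²/20 = -2·12²/20 = -72/5 kN·m
Load 2 — applied couple M₀=-13 kN·m at a=8 m (b=L-a=4):
  R_A = 6M₀ab/L³ = 6·(-13)·8·4/12³ = -13/9 kN
  M_A = M₀b(2a-b)/L² = (-13)·4·(2·8-4)/12² = -13/3 kN·m
  R_B = -6M₀ab/L³ = -6·(-13)·8·4/12³ = 13/9 kN
  M_B = M₀a(2b-a)/L² = (-13)·8·(2·4-8)/12² = 0 kN·m
Superposition: R_A = 97/45 kN, M_A = 79/15 kN·m, R_B = 443/45 kN, M_B = -72/5 kN·m

R_A = 97/45 kN, M_A = 79/15 kN·m, R_B = 443/45 kN, M_B = -72/5 kN·m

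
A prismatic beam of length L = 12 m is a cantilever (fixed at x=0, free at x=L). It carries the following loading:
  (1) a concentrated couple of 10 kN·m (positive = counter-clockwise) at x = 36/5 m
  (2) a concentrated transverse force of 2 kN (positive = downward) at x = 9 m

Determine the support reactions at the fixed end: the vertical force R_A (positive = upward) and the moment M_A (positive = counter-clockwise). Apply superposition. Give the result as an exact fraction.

Load 1 — applied couple M₀=10 kN·m at a=36/5 m (b=L-a=24/5):
  R_A = 0 kN
  M_A = -M₀ = -10 kN·m
Load 2 — point force P=2 kN at a=9 m (b=L-a=3):
  R_A = P = 2 kN
  M_A = Pa = 2·9 = 18 kN·m
Superposition: R_A = 2 kN, M_A = 8 kN·m

R_A = 2 kN, M_A = 8 kN·m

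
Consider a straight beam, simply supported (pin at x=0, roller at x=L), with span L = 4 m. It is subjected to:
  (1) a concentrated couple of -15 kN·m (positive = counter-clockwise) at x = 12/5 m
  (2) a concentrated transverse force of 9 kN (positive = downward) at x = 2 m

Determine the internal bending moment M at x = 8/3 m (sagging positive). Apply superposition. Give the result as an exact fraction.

M(8/3) = 11 kN·m

Load 1 — applied couple M₀=-15 kN·m at a=12/5 m (b=L-a=8/5):
  M_1 = M₀x/L - M₀  [x>a] = (-15)·(8/3)/4 - (-15) = 5 kN·m
Load 2 — point force P=9 kN at a=2 m (b=L-a=2):
  M_2 = Pa(L-x)/L  [x>a] = 9·2·(4-(8/3))/4 = 6 kN·m
Superposition: M = Σ M_i = 11 kN·m ≈ 11.000000 kN·m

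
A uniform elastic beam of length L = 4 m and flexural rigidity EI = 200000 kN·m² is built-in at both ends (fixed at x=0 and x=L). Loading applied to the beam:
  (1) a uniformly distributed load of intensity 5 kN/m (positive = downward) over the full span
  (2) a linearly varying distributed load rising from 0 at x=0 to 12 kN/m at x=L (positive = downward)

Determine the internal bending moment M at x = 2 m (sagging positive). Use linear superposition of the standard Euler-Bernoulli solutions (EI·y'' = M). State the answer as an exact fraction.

Load 1 — uniform load w=5 kN/m over full span:
  M_1 = wLx/2 - wL²/12 - wx²/2 = 5·4·2/2 - 5·4²/12 - 5·2²/2 = 10/3 kN·m
Load 2 — triangular load w₀=12 kN/m (0→w₀ over full span):
  M_2 = 3w₀Lx/20 - w₀L²/30 - w₀x³/(6L) = 3·12·4·2/20 - 12·4²/30 - 12·2³/(6·4) = 4 kN·m
Superposition: M = Σ M_i = 22/3 kN·m ≈ 7.333333 kN·m

M(2) = 22/3 kN·m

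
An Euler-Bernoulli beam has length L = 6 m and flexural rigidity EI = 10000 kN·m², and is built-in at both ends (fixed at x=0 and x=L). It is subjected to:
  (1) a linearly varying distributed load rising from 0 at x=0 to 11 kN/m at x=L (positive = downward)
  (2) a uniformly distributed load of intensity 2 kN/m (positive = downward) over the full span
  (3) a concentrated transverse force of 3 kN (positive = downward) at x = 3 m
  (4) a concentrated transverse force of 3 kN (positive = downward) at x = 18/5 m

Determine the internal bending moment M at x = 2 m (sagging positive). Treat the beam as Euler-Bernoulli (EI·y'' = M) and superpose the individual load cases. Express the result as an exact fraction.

M(2) = 32803/4500 kN·m

Load 1 — triangular load w₀=11 kN/m (0→w₀ over full span):
  M_1 = 3w₀Lx/20 - w₀L²/30 - w₀x³/(6L) = 3·11·6·2/20 - 11·6²/30 - 11·2³/(6·6) = 187/45 kN·m
Load 2 — uniform load w=2 kN/m over full span:
  M_2 = wLx/2 - wL²/12 - wx²/2 = 2·6·2/2 - 2·6²/12 - 2·2²/2 = 2 kN·m
Load 3 — point force P=3 kN at a=3 m (b=L-a=3):
  M_3 = Pb²(3a+b)x/L³ - Pab²/L²  [x≤a] = 3·3²·(3·3+3)·2/6³ - 3·3·3²/6² = 3/4 kN·m
Load 4 — point force P=3 kN at a=18/5 m (b=L-a=12/5):
  M_4 = Pb²(3a+b)x/L³ - Pab²/L²  [x≤a] = 3·(12/5)²·(3·(18/5)+(12/5))·2/6³ - 3·(18/5)·(12/5)²/6² = 48/125 kN·m
Superposition: M = Σ M_i = 32803/4500 kN·m ≈ 7.289556 kN·m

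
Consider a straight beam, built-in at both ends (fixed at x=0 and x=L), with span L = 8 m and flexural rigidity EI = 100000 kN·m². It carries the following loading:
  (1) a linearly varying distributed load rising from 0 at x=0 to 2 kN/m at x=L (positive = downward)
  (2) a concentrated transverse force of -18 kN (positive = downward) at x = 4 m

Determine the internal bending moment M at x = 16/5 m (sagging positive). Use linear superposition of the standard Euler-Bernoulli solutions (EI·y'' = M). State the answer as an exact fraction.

Load 1 — triangular load w₀=2 kN/m (0→w₀ over full span):
  M_1 = 3w₀Lx/20 - w₀L²/30 - w₀x³/(6L) = 3·2·8·(16/5)/20 - 2·8²/30 - 2·(16/5)³/(6·8) = 256/125 kN·m
Load 2 — point force P=-18 kN at a=4 m (b=L-a=4):
  M_2 = Pb²(3a+b)x/L³ - Pab²/L²  [x≤a] = (-18)·4²·(3·4+4)·(16/5)/8³ - (-18)·4·4²/8² = -54/5 kN·m
Superposition: M = Σ M_i = -1094/125 kN·m ≈ -8.752000 kN·m

M(16/5) = -1094/125 kN·m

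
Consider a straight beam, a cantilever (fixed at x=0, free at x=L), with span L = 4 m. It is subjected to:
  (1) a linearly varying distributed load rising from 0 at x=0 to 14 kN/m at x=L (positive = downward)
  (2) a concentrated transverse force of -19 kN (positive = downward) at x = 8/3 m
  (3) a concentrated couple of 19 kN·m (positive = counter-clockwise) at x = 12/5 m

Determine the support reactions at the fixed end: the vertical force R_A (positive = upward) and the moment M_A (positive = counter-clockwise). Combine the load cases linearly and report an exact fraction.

R_A = 9 kN, M_A = 5 kN·m

Load 1 — triangular load w₀=14 kN/m (0→w₀ over full span):
  R_A = w₀L/2 = 14·4/2 = 28 kN
  M_A = w₀L²/3 = 14·4²/3 = 224/3 kN·m
Load 2 — point force P=-19 kN at a=8/3 m (b=L-a=4/3):
  R_A = P = (-19) = -19 kN
  M_A = Pa = (-19)·(8/3) = -152/3 kN·m
Load 3 — applied couple M₀=19 kN·m at a=12/5 m (b=L-a=8/5):
  R_A = 0 kN
  M_A = -M₀ = -19 kN·m
Superposition: R_A = 9 kN, M_A = 5 kN·m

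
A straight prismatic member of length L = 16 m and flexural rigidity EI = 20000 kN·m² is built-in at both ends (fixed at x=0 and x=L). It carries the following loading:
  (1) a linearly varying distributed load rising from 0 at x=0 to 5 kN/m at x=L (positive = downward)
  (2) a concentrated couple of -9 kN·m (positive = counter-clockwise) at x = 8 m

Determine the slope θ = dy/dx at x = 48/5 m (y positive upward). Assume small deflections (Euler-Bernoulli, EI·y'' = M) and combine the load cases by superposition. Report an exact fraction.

θ(48/5) = 467/312500 rad

Load 1 — triangular load w₀=5 kN/m (0→w₀ over full span):
  θ_1 = -w₀(2x(L-x)(L-2x)(x+2L)+x²(L-x)²)/(120LEI) = -5·(2·(48/5)·(16-(48/5))·(16-2·(48/5))·((48/5)+2·16)+(48/5)²·(16-(48/5))²)/(120·16·20000) = 128/78125 rad
Load 2 — applied couple M₀=-9 kN·m at a=8 m (b=L-a=8):
  θ_2 = (R_Ax²/2 - M_Ax - M₀(x-a))/EI  [x>a] with R_A=-27/32, M_A=-9/4 = ((-27/32)·(48/5)²/2 - (-9/4)·(48/5) - (-9)·((48/5)-8))/20000 = -9/62500 rad
Superposition: θ = Σ θ_i = 467/312500 rad ≈ 0.001494 rad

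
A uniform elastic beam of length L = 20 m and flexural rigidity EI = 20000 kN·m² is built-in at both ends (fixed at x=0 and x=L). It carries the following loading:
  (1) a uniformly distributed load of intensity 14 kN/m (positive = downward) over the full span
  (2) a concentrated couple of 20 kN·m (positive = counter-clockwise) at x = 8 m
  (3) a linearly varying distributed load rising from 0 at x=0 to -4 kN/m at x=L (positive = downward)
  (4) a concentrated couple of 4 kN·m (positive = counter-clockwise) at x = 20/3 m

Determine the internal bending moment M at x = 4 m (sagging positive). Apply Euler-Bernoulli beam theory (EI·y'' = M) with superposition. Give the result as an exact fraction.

M(4) = -508/75 kN·m

Load 1 — uniform load w=14 kN/m over full span:
  M_1 = wLx/2 - wL²/12 - wx²/2 = 14·20·4/2 - 14·20²/12 - 14·4²/2 = -56/3 kN·m
Load 2 — applied couple M₀=20 kN·m at a=8 m (b=L-a=12):
  M_2 = R_Ax - M_A  [x≤a] with R_A=36/25, M_A=12/5 = (36/25)·4 - (12/5) = 84/25 kN·m
Load 3 — triangular load w₀=-4 kN/m (0→w₀ over full span):
  M_3 = 3w₀Lx/20 - w₀L²/30 - w₀x³/(6L) = 3·(-4)·20·4/20 - (-4)·20²/30 - (-4)·4³/(6·20) = 112/15 kN·m
Load 4 — applied couple M₀=4 kN·m at a=20/3 m (b=L-a=40/3):
  M_4 = R_Ax - M_A  [x≤a] with R_A=4/15, M_A=0 = (4/15)·4 - 0 = 16/15 kN·m
Superposition: M = Σ M_i = -508/75 kN·m ≈ -6.773333 kN·m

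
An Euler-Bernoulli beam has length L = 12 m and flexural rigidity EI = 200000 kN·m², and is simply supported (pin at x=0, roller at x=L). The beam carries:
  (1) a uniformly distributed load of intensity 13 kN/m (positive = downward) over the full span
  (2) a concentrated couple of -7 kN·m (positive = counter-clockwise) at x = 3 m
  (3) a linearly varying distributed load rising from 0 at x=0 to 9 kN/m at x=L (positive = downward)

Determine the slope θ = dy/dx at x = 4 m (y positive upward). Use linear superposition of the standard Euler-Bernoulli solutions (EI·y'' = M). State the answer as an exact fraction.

θ(4) = -74923/24000000 rad

Load 1 — uniform load w=13 kN/m over full span:
  θ_1 = -w(L³-6Lx²+4x³)/(24EI) = -13·(12³-6·12·4²+4·4³)/(24·200000) = -169/75000 rad
Load 2 — applied couple M₀=-7 kN·m at a=3 m (b=L-a=9):
  θ_2 = (M₀x²/(2L)-M₀(x-a)+C₁)/EI  [x>a] with C₁=M₀(3b²-L²)/(6L)=-77/8 = ((-7)·4²/(2·12)-(-7)·(4-3)+(-77/8))/200000 = -7/192000 rad
Load 3 — triangular load w₀=9 kN/m (0→w₀ over full span):
  θ_3 = -w₀(7L⁴-30L²x²+15x⁴)/(360LEI) = -9·(7·12⁴-30·12²·4²+15·4⁴)/(360·12·200000) = -13/15625 rad
Superposition: θ = Σ θ_i = -74923/24000000 rad ≈ -0.003122 rad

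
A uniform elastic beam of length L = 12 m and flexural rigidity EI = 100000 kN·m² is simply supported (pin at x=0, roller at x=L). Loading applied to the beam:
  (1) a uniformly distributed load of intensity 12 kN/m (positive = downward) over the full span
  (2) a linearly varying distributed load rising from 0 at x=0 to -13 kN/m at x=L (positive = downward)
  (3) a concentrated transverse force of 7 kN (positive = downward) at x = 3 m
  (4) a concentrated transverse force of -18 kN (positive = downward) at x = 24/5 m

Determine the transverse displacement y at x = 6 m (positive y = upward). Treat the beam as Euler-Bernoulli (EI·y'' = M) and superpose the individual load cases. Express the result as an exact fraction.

Load 1 — uniform load w=12 kN/m over full span:
  y_1 = -wx(L³-2Lx²+x³)/(24EI) = -12·6·(12³-2·12·6²+6³)/(24·100000) = -81/2500 m
Load 2 — triangular load w₀=-13 kN/m (0→w₀ over full span):
  y_2 = -w₀x(7L⁴-10L²x²+3x⁴)/(360LEI) = -(-13)·6·(7·12⁴-10·12²·6²+3·6⁴)/(360·12·100000) = 351/20000 m
Load 3 — point force P=7 kN at a=3 m (b=L-a=9):
  y_3 = -Pa(L-x)(2Lx-a²-x²)/(6LEI)  [x>a] = -7·3·(12-6)·(2·12·6-3²-6²)/(6·12·100000) = -693/400000 m
Load 4 — point force P=-18 kN at a=24/5 m (b=L-a=36/5):
  y_4 = -Pa(L-x)(2Lx-a²-x²)/(6LEI)  [x>a] = -(-18)·(24/5)·(12-6)·(2·12·6-(24/5)²-6²)/(6·12·100000) = 4779/781250 m
Superposition: y = Σ y_i = -523269/50000000 m ≈ -0.010465 m

y(6) = -523269/50000000 m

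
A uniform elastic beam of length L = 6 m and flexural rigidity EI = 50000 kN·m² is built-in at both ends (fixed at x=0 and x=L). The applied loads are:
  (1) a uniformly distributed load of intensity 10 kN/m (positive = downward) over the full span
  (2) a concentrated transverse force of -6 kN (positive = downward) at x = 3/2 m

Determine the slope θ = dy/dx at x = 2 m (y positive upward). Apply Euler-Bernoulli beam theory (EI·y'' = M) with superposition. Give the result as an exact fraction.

θ(2) = -151/600000 rad

Load 1 — uniform load w=10 kN/m over full span:
  θ_1 = -wx(L-x)(L-2x)/(12EI) = -10·2·(6-2)·(6-2·2)/(12·50000) = -1/3750 rad
Load 2 — point force P=-6 kN at a=3/2 m (b=L-a=9/2):
  θ_2 = Pa²(L-x)(2bL-(3b+a)(L-x))/(2L³EI)  [x>a] = (-6)·(3/2)²·(6-2)·(2·(9/2)·6-(3·(9/2)+(3/2))·(6-2))/(2·6³·50000) = 3/200000 rad
Superposition: θ = Σ θ_i = -151/600000 rad ≈ -0.000252 rad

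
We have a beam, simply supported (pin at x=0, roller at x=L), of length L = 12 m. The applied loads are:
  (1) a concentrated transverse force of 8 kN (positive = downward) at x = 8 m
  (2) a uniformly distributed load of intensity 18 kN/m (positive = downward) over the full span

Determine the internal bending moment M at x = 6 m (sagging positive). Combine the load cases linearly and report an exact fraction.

M(6) = 340 kN·m

Load 1 — point force P=8 kN at a=8 m (b=L-a=4):
  M_1 = Pbx/L  [x≤a] = 8·4·6/12 = 16 kN·m
Load 2 — uniform load w=18 kN/m over full span:
  M_2 = wx(L-x)/2 = 18·6·(12-6)/2 = 324 kN·m
Superposition: M = Σ M_i = 340 kN·m ≈ 340.000000 kN·m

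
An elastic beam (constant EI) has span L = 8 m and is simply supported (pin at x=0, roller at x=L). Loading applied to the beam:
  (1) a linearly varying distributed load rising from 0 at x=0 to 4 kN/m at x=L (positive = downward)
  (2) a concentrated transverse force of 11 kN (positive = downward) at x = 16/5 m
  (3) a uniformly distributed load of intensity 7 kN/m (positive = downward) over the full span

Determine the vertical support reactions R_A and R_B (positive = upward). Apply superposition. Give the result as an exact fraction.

R_A = 599/15 kN, R_B = 646/15 kN

Load 1 — triangular load w₀=4 kN/m (0→w₀ over full span):
  R_A = w₀L/6 = 4·8/6 = 16/3 kN
  R_B = w₀L/3 = 4·8/3 = 32/3 kN
Load 2 — point force P=11 kN at a=16/5 m (b=L-a=24/5):
  R_A = Pb/L = 11·(24/5)/8 = 33/5 kN
  R_B = Pa/L = 11·(16/5)/8 = 22/5 kN
Load 3 — uniform load w=7 kN/m over full span:
  R_A = wL/2 = 7·8/2 = 28 kN
  R_B = wL/2 = 7·8/2 = 28 kN
Superposition: R_A = 599/15 kN, R_B = 646/15 kN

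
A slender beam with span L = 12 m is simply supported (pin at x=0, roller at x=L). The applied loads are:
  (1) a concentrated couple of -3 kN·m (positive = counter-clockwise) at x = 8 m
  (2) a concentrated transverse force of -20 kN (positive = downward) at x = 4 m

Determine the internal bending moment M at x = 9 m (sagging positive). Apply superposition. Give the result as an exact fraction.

Load 1 — applied couple M₀=-3 kN·m at a=8 m (b=L-a=4):
  M_1 = M₀x/L - M₀  [x>a] = (-3)·9/12 - (-3) = 3/4 kN·m
Load 2 — point force P=-20 kN at a=4 m (b=L-a=8):
  M_2 = Pa(L-x)/L  [x>a] = (-20)·4·(12-9)/12 = -20 kN·m
Superposition: M = Σ M_i = -77/4 kN·m ≈ -19.250000 kN·m

M(9) = -77/4 kN·m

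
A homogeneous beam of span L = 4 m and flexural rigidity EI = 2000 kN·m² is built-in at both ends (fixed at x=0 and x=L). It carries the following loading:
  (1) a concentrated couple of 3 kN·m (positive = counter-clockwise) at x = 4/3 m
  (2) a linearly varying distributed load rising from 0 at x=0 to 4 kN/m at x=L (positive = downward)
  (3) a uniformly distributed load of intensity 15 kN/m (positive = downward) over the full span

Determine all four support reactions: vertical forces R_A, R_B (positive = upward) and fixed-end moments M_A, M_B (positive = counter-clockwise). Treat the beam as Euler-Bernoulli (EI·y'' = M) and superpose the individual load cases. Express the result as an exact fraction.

Load 1 — applied couple M₀=3 kN·m at a=4/3 m (b=L-a=8/3):
  R_A = 6M₀ab/L³ = 6·3·(4/3)·(8/3)/4³ = 1 kN
  M_A = M₀b(2a-b)/L² = 3·(8/3)·(2·(4/3)-(8/3))/4² = 0 kN·m
  R_B = -6M₀ab/L³ = -6·3·(4/3)·(8/3)/4³ = -1 kN
  M_B = M₀a(2b-a)/L² = 3·(4/3)·(2·(8/3)-(4/3))/4² = 1 kN·m
Load 2 — triangular load w₀=4 kN/m (0→w₀ over full span):
  R_A = 3w₀L/20 = 3·4·4/20 = 12/5 kN
  M_A = w₀L²/30 = 4·4²/30 = 32/15 kN·m
  R_B = 7w₀L/20 = 7·4·4/20 = 28/5 kN
  M_B = -w₀L²/20 = -4·4²/20 = -16/5 kN·m
Load 3 — uniform load w=15 kN/m over full span:
  R_A = wL/2 = 15·4/2 = 30 kN
  M_A = wL²/12 = 15·4²/12 = 20 kN·m
  R_B = wL/2 = 15·4/2 = 30 kN
  M_B = -wL²/12 = -15·4²/12 = -20 kN·m
Superposition: R_A = 167/5 kN, M_A = 332/15 kN·m, R_B = 173/5 kN, M_B = -111/5 kN·m

R_A = 167/5 kN, M_A = 332/15 kN·m, R_B = 173/5 kN, M_B = -111/5 kN·m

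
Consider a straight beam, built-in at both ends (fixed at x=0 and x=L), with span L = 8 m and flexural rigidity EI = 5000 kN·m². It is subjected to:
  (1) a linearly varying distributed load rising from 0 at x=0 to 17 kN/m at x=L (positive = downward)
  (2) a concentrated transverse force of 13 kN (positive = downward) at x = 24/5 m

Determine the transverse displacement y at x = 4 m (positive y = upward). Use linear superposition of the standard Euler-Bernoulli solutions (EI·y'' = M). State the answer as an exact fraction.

Load 1 — triangular load w₀=17 kN/m (0→w₀ over full span):
  y_1 = -w₀x²(L-x)²(x+2L)/(120LEI) = -17·4²·(8-4)²·(4+2·8)/(120·8·5000) = -34/1875 m
Load 2 — point force P=13 kN at a=24/5 m (b=L-a=16/5):
  y_2 = -Pb²x²(3aL-(3a+b)x)/(6L³EI)  [x≤a] = -13·(16/5)²·4²·(3·(24/5)·8-(3·(24/5)+(16/5))·4)/(6·8³·5000) = -1456/234375 m
Superposition: y = Σ y_i = -1902/78125 m ≈ -0.024346 m

y(4) = -1902/78125 m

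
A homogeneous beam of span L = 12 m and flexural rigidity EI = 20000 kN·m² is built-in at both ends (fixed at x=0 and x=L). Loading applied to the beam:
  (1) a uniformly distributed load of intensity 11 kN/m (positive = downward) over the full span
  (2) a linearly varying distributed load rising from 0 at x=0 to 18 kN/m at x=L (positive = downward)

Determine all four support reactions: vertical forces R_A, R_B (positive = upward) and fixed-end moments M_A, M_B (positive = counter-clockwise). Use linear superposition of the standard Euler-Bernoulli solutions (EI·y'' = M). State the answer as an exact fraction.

R_A = 492/5 kN, M_A = 1092/5 kN·m, R_B = 708/5 kN, M_B = -1308/5 kN·m

Load 1 — uniform load w=11 kN/m over full span:
  R_A = wL/2 = 11·12/2 = 66 kN
  M_A = wL²/12 = 11·12²/12 = 132 kN·m
  R_B = wL/2 = 11·12/2 = 66 kN
  M_B = -wL²/12 = -11·12²/12 = -132 kN·m
Load 2 — triangular load w₀=18 kN/m (0→w₀ over full span):
  R_A = 3w₀L/20 = 3·18·12/20 = 162/5 kN
  M_A = w₀L²/30 = 18·12²/30 = 432/5 kN·m
  R_B = 7w₀L/20 = 7·18·12/20 = 378/5 kN
  M_B = -w₀L²/20 = -18·12²/20 = -648/5 kN·m
Superposition: R_A = 492/5 kN, M_A = 1092/5 kN·m, R_B = 708/5 kN, M_B = -1308/5 kN·m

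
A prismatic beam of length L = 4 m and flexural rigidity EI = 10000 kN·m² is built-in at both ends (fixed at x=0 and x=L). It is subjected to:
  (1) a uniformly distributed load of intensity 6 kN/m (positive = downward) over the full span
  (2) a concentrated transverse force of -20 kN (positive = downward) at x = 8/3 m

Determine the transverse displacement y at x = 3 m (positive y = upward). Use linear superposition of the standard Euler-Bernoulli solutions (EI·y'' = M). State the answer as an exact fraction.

y(3) = 391/3240000 m

Load 1 — uniform load w=6 kN/m over full span:
  y_1 = -wx²(L-x)²/(24EI) = -6·3²·(4-3)²/(24·10000) = -9/40000 m
Load 2 — point force P=-20 kN at a=8/3 m (b=L-a=4/3):
  y_2 = -Pa²(L-x)²(3bL-(3b+a)(L-x))/(6L³EI)  [x>a] = -(-20)·(8/3)²·(4-3)²·(3·(4/3)·4-(3·(4/3)+(8/3))·(4-3))/(6·4³·10000) = 7/20250 m
Superposition: y = Σ y_i = 391/3240000 m ≈ 0.000121 m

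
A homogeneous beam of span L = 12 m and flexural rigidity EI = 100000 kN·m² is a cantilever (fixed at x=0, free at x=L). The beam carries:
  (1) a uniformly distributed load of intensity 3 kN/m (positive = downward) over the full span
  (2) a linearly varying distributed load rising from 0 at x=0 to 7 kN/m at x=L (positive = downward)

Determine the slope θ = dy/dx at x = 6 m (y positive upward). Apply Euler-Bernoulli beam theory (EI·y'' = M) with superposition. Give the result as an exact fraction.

θ(6) = -819/40000 rad

Load 1 — uniform load w=3 kN/m over full span:
  θ_1 = -wx(x²-3Lx+3L²)/(6EI) = -3·6·(6²-3·12·6+3·12²)/(6·100000) = -189/25000 rad
Load 2 — triangular load w₀=7 kN/m (0→w₀ over full span):
  θ_2 = (w₀Lx²/4-w₀L²x/3-w₀x⁴/(24L))/EI = (7·12·6²/4-7·12²·6/3-7·6⁴/(24·12))/100000 = -2583/200000 rad
Superposition: θ = Σ θ_i = -819/40000 rad ≈ -0.020475 rad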